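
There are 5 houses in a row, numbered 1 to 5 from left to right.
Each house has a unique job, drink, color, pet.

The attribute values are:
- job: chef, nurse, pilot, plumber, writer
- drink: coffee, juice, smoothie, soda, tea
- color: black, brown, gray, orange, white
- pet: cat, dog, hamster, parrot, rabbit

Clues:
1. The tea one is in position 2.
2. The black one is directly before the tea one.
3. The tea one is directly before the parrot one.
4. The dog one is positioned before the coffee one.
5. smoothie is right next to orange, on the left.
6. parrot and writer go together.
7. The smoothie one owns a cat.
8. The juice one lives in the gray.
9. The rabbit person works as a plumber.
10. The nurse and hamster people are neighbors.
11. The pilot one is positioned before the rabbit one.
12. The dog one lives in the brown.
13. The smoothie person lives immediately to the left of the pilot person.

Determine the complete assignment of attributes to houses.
Solution:

House | Job | Drink | Color | Pet
---------------------------------
  1   | nurse | smoothie | black | cat
  2   | pilot | tea | orange | hamster
  3   | writer | juice | gray | parrot
  4   | chef | soda | brown | dog
  5   | plumber | coffee | white | rabbit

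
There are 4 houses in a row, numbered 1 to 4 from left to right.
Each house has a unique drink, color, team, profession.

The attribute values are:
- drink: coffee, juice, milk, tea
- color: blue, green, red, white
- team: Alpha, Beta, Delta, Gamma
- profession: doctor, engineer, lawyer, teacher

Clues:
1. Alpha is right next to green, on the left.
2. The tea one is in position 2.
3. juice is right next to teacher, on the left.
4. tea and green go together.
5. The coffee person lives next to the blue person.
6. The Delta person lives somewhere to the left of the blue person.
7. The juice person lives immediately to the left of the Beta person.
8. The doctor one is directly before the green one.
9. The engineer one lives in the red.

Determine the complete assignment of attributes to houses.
Solution:

House | Drink | Color | Team | Profession
-----------------------------------------
  1   | juice | white | Alpha | doctor
  2   | tea | green | Beta | teacher
  3   | coffee | red | Delta | engineer
  4   | milk | blue | Gamma | lawyer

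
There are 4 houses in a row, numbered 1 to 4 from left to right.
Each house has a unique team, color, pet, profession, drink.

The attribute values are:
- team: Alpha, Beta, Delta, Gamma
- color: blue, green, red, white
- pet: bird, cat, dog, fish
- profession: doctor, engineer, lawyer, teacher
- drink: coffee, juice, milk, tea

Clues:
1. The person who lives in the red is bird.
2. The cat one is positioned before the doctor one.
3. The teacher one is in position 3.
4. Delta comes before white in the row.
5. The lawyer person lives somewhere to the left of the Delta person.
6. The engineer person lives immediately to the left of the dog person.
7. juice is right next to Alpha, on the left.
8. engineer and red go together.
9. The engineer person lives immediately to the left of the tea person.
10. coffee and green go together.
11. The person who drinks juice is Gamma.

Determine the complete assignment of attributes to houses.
Solution:

House | Team | Color | Pet | Profession | Drink
-----------------------------------------------
  1   | Gamma | red | bird | engineer | juice
  2   | Alpha | blue | dog | lawyer | tea
  3   | Delta | green | cat | teacher | coffee
  4   | Beta | white | fish | doctor | milk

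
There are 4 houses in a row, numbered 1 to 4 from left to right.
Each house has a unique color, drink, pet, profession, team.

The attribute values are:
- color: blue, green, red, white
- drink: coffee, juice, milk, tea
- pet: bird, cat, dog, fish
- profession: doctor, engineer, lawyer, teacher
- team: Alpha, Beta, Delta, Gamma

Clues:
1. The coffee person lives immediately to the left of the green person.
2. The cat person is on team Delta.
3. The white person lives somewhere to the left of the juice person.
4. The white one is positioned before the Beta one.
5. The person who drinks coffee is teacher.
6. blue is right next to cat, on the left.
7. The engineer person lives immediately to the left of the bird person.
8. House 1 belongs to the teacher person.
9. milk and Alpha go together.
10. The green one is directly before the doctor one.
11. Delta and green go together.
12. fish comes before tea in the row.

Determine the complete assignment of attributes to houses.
Solution:

House | Color | Drink | Pet | Profession | Team
-----------------------------------------------
  1   | blue | coffee | fish | teacher | Gamma
  2   | green | tea | cat | engineer | Delta
  3   | white | milk | bird | doctor | Alpha
  4   | red | juice | dog | lawyer | Beta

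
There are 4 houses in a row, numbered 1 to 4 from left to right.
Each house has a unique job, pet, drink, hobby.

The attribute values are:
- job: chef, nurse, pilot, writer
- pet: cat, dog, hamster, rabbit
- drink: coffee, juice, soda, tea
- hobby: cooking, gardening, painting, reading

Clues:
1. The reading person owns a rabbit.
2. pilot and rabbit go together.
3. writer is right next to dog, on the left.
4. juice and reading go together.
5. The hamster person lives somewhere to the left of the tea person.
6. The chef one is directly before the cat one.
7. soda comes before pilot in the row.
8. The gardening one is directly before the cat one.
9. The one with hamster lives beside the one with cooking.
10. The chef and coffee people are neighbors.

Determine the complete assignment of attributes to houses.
Solution:

House | Job | Pet | Drink | Hobby
---------------------------------
  1   | chef | hamster | soda | gardening
  2   | writer | cat | coffee | cooking
  3   | nurse | dog | tea | painting
  4   | pilot | rabbit | juice | reading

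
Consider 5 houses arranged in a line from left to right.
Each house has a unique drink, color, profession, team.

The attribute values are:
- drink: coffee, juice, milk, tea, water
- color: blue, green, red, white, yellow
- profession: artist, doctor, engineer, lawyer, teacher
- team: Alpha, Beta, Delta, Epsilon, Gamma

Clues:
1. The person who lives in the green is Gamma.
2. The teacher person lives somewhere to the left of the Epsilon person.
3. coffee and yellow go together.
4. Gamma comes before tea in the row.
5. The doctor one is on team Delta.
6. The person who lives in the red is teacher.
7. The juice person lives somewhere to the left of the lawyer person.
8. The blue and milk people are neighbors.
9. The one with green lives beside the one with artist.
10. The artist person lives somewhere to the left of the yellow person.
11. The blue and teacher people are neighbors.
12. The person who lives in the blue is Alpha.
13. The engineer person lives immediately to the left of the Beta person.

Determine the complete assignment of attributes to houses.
Solution:

House | Drink | Color | Profession | Team
-----------------------------------------
  1   | juice | blue | engineer | Alpha
  2   | milk | red | teacher | Beta
  3   | water | green | lawyer | Gamma
  4   | tea | white | artist | Epsilon
  5   | coffee | yellow | doctor | Delta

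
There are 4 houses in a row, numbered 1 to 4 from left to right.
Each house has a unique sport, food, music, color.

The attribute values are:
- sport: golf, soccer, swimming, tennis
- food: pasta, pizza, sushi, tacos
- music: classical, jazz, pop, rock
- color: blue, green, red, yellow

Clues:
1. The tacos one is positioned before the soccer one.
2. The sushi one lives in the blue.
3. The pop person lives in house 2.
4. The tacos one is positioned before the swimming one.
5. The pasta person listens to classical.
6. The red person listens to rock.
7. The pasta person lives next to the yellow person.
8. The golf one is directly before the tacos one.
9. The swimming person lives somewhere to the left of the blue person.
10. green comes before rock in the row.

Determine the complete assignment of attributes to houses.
Solution:

House | Sport | Food | Music | Color
------------------------------------
  1   | golf | pasta | classical | green
  2   | tennis | tacos | pop | yellow
  3   | swimming | pizza | rock | red
  4   | soccer | sushi | jazz | blue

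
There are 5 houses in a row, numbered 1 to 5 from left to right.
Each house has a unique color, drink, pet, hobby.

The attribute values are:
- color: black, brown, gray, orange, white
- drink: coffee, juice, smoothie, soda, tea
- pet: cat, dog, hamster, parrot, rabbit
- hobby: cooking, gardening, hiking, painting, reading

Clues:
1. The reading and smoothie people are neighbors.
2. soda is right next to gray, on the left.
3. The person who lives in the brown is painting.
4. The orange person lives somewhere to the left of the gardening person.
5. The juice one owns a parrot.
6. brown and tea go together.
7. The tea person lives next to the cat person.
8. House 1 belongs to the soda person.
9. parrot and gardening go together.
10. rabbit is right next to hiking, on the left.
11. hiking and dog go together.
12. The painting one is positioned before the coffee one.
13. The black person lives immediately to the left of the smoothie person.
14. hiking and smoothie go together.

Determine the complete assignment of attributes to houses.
Solution:

House | Color | Drink | Pet | Hobby
-----------------------------------
  1   | black | soda | rabbit | reading
  2   | gray | smoothie | dog | hiking
  3   | brown | tea | hamster | painting
  4   | orange | coffee | cat | cooking
  5   | white | juice | parrot | gardening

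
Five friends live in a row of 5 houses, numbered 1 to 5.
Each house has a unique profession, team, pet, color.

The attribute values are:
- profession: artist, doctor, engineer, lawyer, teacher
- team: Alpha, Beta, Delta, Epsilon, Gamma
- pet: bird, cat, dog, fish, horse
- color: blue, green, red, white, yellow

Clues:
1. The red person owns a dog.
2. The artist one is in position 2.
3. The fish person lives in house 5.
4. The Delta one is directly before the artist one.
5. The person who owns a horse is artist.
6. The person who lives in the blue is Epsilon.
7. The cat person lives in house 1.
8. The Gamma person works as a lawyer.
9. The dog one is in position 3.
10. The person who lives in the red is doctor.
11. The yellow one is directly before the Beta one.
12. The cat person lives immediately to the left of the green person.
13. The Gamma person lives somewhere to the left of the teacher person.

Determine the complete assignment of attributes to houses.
Solution:

House | Profession | Team | Pet | Color
---------------------------------------
  1   | engineer | Delta | cat | yellow
  2   | artist | Beta | horse | green
  3   | doctor | Alpha | dog | red
  4   | lawyer | Gamma | bird | white
  5   | teacher | Epsilon | fish | blue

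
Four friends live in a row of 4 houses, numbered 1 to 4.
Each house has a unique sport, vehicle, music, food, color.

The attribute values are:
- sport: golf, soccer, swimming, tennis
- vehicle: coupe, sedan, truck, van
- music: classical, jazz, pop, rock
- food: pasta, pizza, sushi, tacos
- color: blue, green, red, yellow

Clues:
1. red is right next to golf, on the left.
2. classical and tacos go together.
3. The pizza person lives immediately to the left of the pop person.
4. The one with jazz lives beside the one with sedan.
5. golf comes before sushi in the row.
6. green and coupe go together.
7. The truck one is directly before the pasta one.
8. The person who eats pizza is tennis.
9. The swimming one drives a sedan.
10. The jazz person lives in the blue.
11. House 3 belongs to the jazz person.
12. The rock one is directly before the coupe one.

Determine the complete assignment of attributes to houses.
Solution:

House | Sport | Vehicle | Music | Food | Color
----------------------------------------------
  1   | tennis | truck | rock | pizza | red
  2   | golf | coupe | pop | pasta | green
  3   | soccer | van | jazz | sushi | blue
  4   | swimming | sedan | classical | tacos | yellow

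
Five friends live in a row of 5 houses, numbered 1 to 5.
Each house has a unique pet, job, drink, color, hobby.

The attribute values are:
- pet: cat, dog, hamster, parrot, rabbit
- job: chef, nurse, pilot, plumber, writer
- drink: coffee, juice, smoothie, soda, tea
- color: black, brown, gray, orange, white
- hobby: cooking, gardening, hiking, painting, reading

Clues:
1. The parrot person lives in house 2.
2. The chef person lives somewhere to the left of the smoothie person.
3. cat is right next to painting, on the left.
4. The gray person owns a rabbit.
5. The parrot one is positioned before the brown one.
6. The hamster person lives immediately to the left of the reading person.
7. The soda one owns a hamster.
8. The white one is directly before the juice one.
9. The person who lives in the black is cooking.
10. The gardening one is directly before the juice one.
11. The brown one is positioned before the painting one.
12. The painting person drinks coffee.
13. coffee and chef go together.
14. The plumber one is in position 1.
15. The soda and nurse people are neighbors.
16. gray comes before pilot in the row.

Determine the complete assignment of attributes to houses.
Solution:

House | Pet | Job | Drink | Color | Hobby
-----------------------------------------
  1   | hamster | plumber | soda | white | gardening
  2   | parrot | nurse | juice | orange | reading
  3   | cat | writer | tea | brown | hiking
  4   | rabbit | chef | coffee | gray | painting
  5   | dog | pilot | smoothie | black | cooking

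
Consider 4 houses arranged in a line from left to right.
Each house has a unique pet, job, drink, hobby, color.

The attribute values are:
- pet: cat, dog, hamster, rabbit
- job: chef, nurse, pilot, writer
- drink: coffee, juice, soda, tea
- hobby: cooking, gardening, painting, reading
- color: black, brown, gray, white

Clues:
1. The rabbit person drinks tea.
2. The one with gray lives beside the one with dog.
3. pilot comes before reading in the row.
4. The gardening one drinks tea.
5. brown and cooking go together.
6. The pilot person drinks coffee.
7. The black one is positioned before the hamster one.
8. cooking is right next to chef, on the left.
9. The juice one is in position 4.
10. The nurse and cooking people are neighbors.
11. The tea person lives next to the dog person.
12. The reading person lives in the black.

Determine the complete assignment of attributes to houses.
Solution:

House | Pet | Job | Drink | Hobby | Color
-----------------------------------------
  1   | rabbit | nurse | tea | gardening | gray
  2   | dog | pilot | coffee | cooking | brown
  3   | cat | chef | soda | reading | black
  4   | hamster | writer | juice | painting | white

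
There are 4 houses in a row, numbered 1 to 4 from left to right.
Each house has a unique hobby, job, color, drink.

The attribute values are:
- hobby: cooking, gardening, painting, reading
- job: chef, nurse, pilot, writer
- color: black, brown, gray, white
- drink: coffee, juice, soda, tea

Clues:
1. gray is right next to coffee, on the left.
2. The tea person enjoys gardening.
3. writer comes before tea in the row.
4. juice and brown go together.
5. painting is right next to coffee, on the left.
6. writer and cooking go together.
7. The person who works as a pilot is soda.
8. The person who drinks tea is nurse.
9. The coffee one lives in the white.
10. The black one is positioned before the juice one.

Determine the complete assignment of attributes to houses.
Solution:

House | Hobby | Job | Color | Drink
-----------------------------------
  1   | painting | pilot | gray | soda
  2   | cooking | writer | white | coffee
  3   | gardening | nurse | black | tea
  4   | reading | chef | brown | juice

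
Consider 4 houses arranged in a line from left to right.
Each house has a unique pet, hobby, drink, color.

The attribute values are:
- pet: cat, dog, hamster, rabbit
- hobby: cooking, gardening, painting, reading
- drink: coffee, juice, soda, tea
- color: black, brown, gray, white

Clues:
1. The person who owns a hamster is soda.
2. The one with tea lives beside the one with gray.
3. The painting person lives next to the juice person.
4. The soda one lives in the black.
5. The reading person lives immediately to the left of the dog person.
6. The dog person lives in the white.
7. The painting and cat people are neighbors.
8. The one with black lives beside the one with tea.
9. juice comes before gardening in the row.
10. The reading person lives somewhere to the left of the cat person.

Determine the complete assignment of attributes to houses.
Solution:

House | Pet | Hobby | Drink | Color
-----------------------------------
  1   | hamster | reading | soda | black
  2   | dog | painting | tea | white
  3   | cat | cooking | juice | gray
  4   | rabbit | gardening | coffee | brown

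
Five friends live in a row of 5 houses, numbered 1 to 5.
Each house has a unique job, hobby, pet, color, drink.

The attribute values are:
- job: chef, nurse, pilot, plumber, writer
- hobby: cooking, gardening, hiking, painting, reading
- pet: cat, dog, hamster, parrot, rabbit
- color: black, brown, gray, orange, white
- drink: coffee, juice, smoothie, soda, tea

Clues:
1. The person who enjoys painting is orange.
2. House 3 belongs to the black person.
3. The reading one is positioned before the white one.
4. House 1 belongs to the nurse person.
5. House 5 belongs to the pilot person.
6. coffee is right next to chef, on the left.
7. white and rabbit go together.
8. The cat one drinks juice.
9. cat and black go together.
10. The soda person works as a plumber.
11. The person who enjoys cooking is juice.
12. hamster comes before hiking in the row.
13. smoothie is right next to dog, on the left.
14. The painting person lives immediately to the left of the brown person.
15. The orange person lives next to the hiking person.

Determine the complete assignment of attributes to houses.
Solution:

House | Job | Hobby | Pet | Color | Drink
-----------------------------------------
  1   | nurse | painting | hamster | orange | smoothie
  2   | writer | hiking | dog | brown | coffee
  3   | chef | cooking | cat | black | juice
  4   | plumber | reading | parrot | gray | soda
  5   | pilot | gardening | rabbit | white | tea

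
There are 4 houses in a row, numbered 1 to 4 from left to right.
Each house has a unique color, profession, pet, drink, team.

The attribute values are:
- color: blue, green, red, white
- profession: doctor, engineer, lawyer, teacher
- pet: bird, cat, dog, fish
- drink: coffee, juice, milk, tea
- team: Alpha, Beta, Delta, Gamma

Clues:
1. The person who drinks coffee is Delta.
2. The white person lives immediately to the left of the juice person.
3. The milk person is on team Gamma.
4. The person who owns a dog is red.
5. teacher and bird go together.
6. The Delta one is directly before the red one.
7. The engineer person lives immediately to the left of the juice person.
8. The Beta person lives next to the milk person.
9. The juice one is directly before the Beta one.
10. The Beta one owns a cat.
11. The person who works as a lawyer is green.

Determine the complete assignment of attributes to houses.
Solution:

House | Color | Profession | Pet | Drink | Team
-----------------------------------------------
  1   | white | engineer | fish | coffee | Delta
  2   | red | doctor | dog | juice | Alpha
  3   | green | lawyer | cat | tea | Beta
  4   | blue | teacher | bird | milk | Gamma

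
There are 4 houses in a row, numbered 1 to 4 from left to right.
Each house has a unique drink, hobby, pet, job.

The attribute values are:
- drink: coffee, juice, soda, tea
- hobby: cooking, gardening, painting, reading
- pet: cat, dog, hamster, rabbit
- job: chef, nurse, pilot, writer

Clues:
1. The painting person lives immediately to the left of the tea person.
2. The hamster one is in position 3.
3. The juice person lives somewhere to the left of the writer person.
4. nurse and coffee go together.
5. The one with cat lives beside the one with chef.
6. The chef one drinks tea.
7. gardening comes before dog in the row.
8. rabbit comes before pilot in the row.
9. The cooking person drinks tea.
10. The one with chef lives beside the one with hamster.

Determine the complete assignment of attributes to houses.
Solution:

House | Drink | Hobby | Pet | Job
---------------------------------
  1   | coffee | painting | cat | nurse
  2   | tea | cooking | rabbit | chef
  3   | juice | gardening | hamster | pilot
  4   | soda | reading | dog | writer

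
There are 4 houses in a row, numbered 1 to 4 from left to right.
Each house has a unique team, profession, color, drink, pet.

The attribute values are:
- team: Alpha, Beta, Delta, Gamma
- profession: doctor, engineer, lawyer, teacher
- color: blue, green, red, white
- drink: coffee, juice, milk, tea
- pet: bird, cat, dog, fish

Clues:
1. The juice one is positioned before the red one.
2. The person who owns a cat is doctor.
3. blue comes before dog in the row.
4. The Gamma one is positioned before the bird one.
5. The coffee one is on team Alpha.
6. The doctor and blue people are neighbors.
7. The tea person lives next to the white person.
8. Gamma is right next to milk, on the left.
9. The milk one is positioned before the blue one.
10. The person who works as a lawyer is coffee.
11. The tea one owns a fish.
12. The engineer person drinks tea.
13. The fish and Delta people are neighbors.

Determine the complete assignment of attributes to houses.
Solution:

House | Team | Profession | Color | Drink | Pet
-----------------------------------------------
  1   | Gamma | engineer | green | tea | fish
  2   | Delta | doctor | white | milk | cat
  3   | Beta | teacher | blue | juice | bird
  4   | Alpha | lawyer | red | coffee | dog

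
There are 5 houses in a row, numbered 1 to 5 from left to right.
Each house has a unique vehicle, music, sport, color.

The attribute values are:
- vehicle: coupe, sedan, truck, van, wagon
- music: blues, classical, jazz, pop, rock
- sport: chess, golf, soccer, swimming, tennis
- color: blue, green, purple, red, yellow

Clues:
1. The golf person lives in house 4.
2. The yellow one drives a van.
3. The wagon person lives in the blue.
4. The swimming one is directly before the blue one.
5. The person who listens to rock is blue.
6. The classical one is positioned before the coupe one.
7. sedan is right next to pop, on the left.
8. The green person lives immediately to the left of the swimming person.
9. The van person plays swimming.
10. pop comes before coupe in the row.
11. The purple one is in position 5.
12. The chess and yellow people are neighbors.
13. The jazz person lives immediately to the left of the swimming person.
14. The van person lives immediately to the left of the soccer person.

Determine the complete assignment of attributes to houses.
Solution:

House | Vehicle | Music | Sport | Color
---------------------------------------
  1   | sedan | jazz | chess | green
  2   | van | pop | swimming | yellow
  3   | wagon | rock | soccer | blue
  4   | truck | classical | golf | red
  5   | coupe | blues | tennis | purple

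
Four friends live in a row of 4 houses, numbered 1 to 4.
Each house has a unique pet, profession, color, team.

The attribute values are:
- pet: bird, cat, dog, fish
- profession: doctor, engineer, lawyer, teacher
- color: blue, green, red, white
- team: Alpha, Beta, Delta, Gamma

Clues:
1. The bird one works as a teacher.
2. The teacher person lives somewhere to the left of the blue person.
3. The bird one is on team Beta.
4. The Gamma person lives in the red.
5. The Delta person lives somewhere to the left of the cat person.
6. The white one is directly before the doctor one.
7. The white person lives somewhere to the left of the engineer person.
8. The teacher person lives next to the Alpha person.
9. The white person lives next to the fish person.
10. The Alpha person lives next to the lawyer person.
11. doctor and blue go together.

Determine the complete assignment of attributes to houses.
Solution:

House | Pet | Profession | Color | Team
---------------------------------------
  1   | bird | teacher | white | Beta
  2   | fish | doctor | blue | Alpha
  3   | dog | lawyer | green | Delta
  4   | cat | engineer | red | Gamma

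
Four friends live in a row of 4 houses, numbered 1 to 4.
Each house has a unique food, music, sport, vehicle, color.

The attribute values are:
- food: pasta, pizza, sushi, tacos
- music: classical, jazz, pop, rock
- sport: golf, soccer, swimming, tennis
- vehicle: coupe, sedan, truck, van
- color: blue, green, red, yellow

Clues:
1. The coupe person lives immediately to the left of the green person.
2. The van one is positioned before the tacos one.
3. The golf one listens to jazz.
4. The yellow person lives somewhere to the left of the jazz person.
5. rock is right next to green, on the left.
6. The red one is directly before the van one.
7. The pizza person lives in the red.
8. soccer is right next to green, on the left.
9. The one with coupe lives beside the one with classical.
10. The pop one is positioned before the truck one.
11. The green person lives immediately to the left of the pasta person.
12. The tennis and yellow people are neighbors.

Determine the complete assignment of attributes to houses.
Solution:

House | Food | Music | Sport | Vehicle | Color
----------------------------------------------
  1   | pizza | rock | soccer | coupe | red
  2   | sushi | classical | tennis | van | green
  3   | pasta | pop | swimming | sedan | yellow
  4   | tacos | jazz | golf | truck | blue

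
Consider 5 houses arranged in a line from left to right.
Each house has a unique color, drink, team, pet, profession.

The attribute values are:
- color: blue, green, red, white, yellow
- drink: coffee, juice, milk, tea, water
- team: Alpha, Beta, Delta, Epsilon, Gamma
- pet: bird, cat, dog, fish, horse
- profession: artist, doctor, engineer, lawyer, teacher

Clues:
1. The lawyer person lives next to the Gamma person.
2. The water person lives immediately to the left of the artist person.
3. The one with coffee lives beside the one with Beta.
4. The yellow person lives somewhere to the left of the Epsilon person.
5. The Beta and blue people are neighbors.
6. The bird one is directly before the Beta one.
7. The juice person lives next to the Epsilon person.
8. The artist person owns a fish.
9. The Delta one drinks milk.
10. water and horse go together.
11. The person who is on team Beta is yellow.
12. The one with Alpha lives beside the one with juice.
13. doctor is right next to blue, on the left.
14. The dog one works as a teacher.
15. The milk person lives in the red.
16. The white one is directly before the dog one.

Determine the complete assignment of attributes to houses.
Solution:

House | Color | Drink | Team | Pet | Profession
-----------------------------------------------
  1   | green | coffee | Alpha | bird | engineer
  2   | yellow | juice | Beta | cat | doctor
  3   | blue | water | Epsilon | horse | lawyer
  4   | white | tea | Gamma | fish | artist
  5   | red | milk | Delta | dog | teacher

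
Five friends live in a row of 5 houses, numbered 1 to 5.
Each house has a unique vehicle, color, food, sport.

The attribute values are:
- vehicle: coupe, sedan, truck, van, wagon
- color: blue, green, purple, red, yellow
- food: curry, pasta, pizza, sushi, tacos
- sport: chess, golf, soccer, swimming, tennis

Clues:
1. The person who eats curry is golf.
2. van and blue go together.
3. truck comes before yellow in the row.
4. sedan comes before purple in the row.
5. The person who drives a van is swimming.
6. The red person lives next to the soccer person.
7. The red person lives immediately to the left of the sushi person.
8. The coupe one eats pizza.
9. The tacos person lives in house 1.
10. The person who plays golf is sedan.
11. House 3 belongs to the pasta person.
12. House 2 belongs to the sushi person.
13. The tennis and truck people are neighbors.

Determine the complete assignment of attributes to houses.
Solution:

House | Vehicle | Color | Food | Sport
--------------------------------------
  1   | wagon | red | tacos | tennis
  2   | truck | green | sushi | soccer
  3   | van | blue | pasta | swimming
  4   | sedan | yellow | curry | golf
  5   | coupe | purple | pizza | chess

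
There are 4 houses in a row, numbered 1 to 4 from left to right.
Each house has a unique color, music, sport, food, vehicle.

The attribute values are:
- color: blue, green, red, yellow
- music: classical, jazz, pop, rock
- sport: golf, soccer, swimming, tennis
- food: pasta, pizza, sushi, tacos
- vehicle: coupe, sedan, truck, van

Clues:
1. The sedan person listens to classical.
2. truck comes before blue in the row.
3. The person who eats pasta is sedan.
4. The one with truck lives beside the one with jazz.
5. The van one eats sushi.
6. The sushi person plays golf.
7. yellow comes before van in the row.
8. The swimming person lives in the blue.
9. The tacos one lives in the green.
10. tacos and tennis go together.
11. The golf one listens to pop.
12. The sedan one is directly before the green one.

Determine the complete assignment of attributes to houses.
Solution:

House | Color | Music | Sport | Food | Vehicle
----------------------------------------------
  1   | yellow | classical | soccer | pasta | sedan
  2   | green | rock | tennis | tacos | truck
  3   | blue | jazz | swimming | pizza | coupe
  4   | red | pop | golf | sushi | van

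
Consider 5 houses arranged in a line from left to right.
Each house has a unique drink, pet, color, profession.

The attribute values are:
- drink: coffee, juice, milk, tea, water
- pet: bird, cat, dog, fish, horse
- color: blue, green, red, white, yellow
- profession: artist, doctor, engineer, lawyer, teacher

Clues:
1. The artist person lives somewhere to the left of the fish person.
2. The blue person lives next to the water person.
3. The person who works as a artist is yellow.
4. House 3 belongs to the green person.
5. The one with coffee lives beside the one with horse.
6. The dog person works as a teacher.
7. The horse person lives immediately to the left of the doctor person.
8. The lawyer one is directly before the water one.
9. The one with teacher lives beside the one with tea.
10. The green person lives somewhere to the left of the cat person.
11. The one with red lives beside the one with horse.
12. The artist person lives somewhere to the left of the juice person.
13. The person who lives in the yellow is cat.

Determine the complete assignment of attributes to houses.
Solution:

House | Drink | Pet | Color | Profession
----------------------------------------
  1   | coffee | dog | red | teacher
  2   | tea | horse | blue | lawyer
  3   | water | bird | green | doctor
  4   | milk | cat | yellow | artist
  5   | juice | fish | white | engineer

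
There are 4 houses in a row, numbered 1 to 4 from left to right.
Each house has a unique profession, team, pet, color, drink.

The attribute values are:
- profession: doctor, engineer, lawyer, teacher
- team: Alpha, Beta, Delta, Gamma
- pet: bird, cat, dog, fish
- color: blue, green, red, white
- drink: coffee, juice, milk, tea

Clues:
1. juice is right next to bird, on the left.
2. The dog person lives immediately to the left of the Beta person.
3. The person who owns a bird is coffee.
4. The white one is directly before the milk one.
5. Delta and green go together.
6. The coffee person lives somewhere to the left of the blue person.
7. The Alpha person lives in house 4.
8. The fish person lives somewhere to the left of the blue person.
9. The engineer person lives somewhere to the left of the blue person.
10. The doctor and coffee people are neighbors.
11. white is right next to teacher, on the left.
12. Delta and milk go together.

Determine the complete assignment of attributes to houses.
Solution:

House | Profession | Team | Pet | Color | Drink
-----------------------------------------------
  1   | doctor | Gamma | dog | red | juice
  2   | engineer | Beta | bird | white | coffee
  3   | teacher | Delta | fish | green | milk
  4   | lawyer | Alpha | cat | blue | tea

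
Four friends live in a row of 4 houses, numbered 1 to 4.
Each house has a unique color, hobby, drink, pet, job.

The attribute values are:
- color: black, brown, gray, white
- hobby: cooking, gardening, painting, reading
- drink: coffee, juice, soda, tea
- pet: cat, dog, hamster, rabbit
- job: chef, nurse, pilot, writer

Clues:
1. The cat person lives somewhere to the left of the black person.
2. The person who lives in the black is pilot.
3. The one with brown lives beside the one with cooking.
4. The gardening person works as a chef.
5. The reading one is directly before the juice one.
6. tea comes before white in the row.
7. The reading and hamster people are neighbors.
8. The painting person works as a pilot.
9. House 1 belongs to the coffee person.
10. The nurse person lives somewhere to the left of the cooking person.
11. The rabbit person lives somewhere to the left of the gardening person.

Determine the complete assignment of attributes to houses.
Solution:

House | Color | Hobby | Drink | Pet | Job
-----------------------------------------
  1   | brown | reading | coffee | cat | nurse
  2   | gray | cooking | juice | hamster | writer
  3   | black | painting | tea | rabbit | pilot
  4   | white | gardening | soda | dog | chef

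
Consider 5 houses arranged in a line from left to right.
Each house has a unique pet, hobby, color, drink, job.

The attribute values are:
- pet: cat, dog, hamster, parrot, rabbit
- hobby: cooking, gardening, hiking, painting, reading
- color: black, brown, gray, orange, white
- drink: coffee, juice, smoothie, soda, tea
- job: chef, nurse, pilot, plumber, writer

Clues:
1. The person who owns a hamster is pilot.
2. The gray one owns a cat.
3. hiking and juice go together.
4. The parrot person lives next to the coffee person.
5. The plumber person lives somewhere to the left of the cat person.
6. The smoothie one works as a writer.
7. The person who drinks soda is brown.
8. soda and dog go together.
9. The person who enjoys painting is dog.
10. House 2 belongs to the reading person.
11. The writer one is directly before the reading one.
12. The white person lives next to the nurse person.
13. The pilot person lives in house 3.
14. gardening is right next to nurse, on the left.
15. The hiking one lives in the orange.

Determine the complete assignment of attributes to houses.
Solution:

House | Pet | Hobby | Color | Drink | Job
-----------------------------------------
  1   | parrot | gardening | white | smoothie | writer
  2   | rabbit | reading | black | coffee | nurse
  3   | hamster | hiking | orange | juice | pilot
  4   | dog | painting | brown | soda | plumber
  5   | cat | cooking | gray | tea | chef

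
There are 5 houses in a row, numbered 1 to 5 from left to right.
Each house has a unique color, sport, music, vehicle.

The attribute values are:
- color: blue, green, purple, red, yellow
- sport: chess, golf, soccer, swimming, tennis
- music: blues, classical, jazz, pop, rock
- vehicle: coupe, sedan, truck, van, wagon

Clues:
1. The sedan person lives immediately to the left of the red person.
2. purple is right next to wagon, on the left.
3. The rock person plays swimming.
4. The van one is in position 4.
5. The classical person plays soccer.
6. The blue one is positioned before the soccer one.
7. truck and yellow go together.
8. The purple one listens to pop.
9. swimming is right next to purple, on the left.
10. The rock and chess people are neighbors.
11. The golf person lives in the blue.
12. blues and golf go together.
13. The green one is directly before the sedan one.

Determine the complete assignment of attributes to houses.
Solution:

House | Color | Sport | Music | Vehicle
---------------------------------------
  1   | green | swimming | rock | coupe
  2   | purple | chess | pop | sedan
  3   | red | tennis | jazz | wagon
  4   | blue | golf | blues | van
  5   | yellow | soccer | classical | truck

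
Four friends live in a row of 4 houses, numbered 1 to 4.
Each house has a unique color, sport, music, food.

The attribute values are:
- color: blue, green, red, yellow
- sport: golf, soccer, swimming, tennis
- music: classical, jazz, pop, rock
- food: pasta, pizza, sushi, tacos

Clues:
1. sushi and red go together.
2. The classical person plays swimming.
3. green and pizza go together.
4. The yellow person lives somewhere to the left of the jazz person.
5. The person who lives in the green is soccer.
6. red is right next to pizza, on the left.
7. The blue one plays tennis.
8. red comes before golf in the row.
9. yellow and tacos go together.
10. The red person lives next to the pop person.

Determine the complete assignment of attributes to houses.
Solution:

House | Color | Sport | Music | Food
------------------------------------
  1   | red | swimming | classical | sushi
  2   | green | soccer | pop | pizza
  3   | yellow | golf | rock | tacos
  4   | blue | tennis | jazz | pasta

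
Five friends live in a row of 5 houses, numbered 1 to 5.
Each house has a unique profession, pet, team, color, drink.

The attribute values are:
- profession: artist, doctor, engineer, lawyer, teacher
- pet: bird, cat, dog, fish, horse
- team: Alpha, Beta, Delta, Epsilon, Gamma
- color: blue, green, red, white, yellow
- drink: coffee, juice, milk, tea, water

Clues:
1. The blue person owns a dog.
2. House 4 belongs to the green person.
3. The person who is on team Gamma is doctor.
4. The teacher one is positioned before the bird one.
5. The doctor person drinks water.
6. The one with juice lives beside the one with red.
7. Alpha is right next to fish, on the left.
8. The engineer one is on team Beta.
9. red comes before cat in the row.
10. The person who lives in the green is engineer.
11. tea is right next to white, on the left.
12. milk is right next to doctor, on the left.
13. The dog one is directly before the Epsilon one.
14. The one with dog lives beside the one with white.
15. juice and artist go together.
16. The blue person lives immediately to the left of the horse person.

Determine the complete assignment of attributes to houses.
Solution:

House | Profession | Pet | Team | Color | Drink
-----------------------------------------------
  1   | teacher | dog | Delta | blue | tea
  2   | artist | horse | Epsilon | white | juice
  3   | lawyer | bird | Alpha | red | coffee
  4   | engineer | fish | Beta | green | milk
  5   | doctor | cat | Gamma | yellow | water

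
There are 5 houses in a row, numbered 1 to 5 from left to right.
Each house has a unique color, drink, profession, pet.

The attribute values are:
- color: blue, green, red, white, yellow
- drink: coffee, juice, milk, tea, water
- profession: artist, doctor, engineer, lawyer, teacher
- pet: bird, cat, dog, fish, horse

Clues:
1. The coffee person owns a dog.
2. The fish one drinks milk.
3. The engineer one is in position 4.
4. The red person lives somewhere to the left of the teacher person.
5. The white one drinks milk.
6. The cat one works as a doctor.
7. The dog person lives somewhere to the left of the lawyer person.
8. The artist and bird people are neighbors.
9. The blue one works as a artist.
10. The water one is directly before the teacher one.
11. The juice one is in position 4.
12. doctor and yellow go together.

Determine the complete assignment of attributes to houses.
Solution:

House | Color | Drink | Profession | Pet
----------------------------------------
  1   | blue | coffee | artist | dog
  2   | red | water | lawyer | bird
  3   | white | milk | teacher | fish
  4   | green | juice | engineer | horse
  5   | yellow | tea | doctor | cat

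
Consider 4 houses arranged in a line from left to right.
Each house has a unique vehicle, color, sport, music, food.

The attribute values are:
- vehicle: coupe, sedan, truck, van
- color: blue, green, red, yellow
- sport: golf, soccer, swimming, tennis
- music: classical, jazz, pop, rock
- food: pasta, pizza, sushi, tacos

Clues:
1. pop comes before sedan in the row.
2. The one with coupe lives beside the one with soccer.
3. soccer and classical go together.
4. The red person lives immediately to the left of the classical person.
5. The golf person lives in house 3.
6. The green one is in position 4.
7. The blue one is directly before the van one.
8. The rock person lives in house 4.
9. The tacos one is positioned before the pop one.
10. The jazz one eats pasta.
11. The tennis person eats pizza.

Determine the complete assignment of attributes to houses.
Solution:

House | Vehicle | Color | Sport | Music | Food
----------------------------------------------
  1   | coupe | red | swimming | jazz | pasta
  2   | truck | blue | soccer | classical | tacos
  3   | van | yellow | golf | pop | sushi
  4   | sedan | green | tennis | rock | pizza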